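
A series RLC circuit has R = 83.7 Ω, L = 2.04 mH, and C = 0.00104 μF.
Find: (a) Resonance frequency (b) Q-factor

Step 1 — Resonance condition Im(Z)=0 gives ω₀ = 1/√(LC).
Step 2 — ω₀ = 1/√(0.00204·1.04e-09) = 6.865e+05 rad/s.
Step 3 — f₀ = ω₀/(2π) = 1.093e+05 Hz.
Step 4 — Series Q: Q = ω₀L/R = 6.865e+05·0.00204/83.7 = 16.73.

(a) f₀ = 1.093e+05 Hz  (b) Q = 16.73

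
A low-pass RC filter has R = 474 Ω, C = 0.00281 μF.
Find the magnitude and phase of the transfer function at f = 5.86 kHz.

Step 1 — Angular frequency: ω = 2π·5860 = 3.682e+04 rad/s.
Step 2 — Transfer function: H(jω) = 1/(1 + jωRC).
Step 3 — Denominator: 1 + jωRC = 1 + j·3.682e+04·474·2.81e-09 = 1 + j0.04904.
Step 4 — H = 0.9976 - j0.04892.
Step 5 — Magnitude: |H| = 0.9988 (-0.0 dB); phase: φ = -2.8°.

|H| = 0.9988 (-0.0 dB), φ = -2.8°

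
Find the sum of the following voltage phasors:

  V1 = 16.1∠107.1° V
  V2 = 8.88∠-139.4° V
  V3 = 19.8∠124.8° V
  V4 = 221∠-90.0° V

Step 1 — Convert each phasor to rectangular form:
  V1 = 16.1·(cos(107.1°) + j·sin(107.1°)) = -4.734 + j15.39 V
  V2 = 8.88·(cos(-139.4°) + j·sin(-139.4°)) = -6.742 - j5.779 V
  V3 = 19.8·(cos(124.8°) + j·sin(124.8°)) = -11.3 + j16.26 V
  V4 = 221·(cos(-90.0°) + j·sin(-90.0°)) = 0 - j221 V
Step 2 — Sum components: V_total = -22.78 - j195.1 V.
Step 3 — Convert to polar: |V_total| = 196.5 V, ∠V_total = -96.7°.

V_total = 196.5∠-96.7° V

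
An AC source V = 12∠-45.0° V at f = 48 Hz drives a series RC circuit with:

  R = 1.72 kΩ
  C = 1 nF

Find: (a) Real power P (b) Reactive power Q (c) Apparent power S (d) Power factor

Step 1 — Angular frequency: ω = 2π·f = 2π·48 = 301.6 rad/s.
Step 2 — Component impedances:
  R: Z = R = 1720 Ω
  C: Z = 1/(jωC) = -j/(ω·C) = 0 - j3.316e+06 Ω
Step 3 — Series combination: Z_total = R + C = 1720 - j3.316e+06 Ω = 3.316e+06∠-90.0° Ω.
Step 4 — Source phasor: V = 12∠-45.0° V = 8.485 - j8.485 V.
Step 5 — Current: I = V / Z = 2.56e-06 + j2.558e-06 A = 3.619e-06∠45.0° A.
Step 6 — Complex power: S = V·I* = 2.253e-08 - j4.343e-05 VA.
Step 7 — Real power: P = Re(S) = 2.253e-08 W.
Step 8 — Reactive power: Q = Im(S) = -4.343e-05 VAR.
Step 9 — Apparent power: |S| = 4.343e-05 VA.
Step 10 — Power factor: PF = P/|S| = 0.0005187 (leading).

(a) P = 2.253e-08 W  (b) Q = -4.343e-05 VAR  (c) S = 4.343e-05 VA  (d) PF = 0.0005187 (leading)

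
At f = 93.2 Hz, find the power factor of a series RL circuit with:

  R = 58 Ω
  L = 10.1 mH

Step 1 — Angular frequency: ω = 2π·f = 2π·93.2 = 585.6 rad/s.
Step 2 — Component impedances:
  R: Z = R = 58 Ω
  L: Z = jωL = j·585.6·0.0101 = 0 + j5.914 Ω
Step 3 — Series combination: Z_total = R + L = 58 + j5.914 Ω = 58.3∠5.8° Ω.
Step 4 — Power factor: PF = cos(φ) = Re(Z)/|Z| = 58/58.301 = 0.9948.
Step 5 — Type: Im(Z) = 5.914 ⇒ lagging (phase φ = 5.8°).

PF = 0.9948 (lagging, φ = 5.8°)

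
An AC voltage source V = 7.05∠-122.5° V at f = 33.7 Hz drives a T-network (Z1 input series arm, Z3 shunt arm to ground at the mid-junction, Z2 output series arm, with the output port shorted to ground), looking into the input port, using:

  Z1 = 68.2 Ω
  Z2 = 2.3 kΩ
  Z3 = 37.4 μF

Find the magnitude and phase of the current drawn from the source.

Step 1 — Angular frequency: ω = 2π·f = 2π·33.7 = 211.7 rad/s.
Step 2 — Component impedances:
  Z1: Z = R = 68.2 Ω
  Z2: Z = R = 2300 Ω
  Z3: Z = 1/(jωC) = -j/(ω·C) = 0 - j126.3 Ω
Step 3 — With the output port shorted to ground, the output series arm Z2 runs from the junction to ground; the shunt arm Z3 also runs from the junction to ground. They appear in parallel: Z3 || Z2 = 6.912 - j125.9 Ω.
Step 4 — Series with input arm Z1: Z_in = Z1 + (Z3 || Z2) = 75.11 - j125.9 Ω = 146.6∠-59.2° Ω.
Step 5 — Source phasor: V = 7.05∠-122.5° V = -3.788 - j5.946 V.
Step 6 — Ohm's law: I = V / Z_total = (-3.788 - j5.946) / (75.11 - j125.9) = 0.02159 - j0.04297 A.
Step 7 — Convert to polar: |I| = 0.04809 A, ∠I = -63.3°.

I = 0.04809∠-63.3° A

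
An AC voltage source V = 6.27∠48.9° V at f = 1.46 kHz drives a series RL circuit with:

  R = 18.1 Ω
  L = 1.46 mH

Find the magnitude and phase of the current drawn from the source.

Step 1 — Angular frequency: ω = 2π·f = 2π·1460 = 9173 rad/s.
Step 2 — Component impedances:
  R: Z = R = 18.1 Ω
  L: Z = jωL = j·9173·0.00146 = 0 + j13.39 Ω
Step 3 — Series combination: Z_total = R + L = 18.1 + j13.39 Ω = 22.52∠36.5° Ω.
Step 4 — Source phasor: V = 6.27∠48.9° V = 4.122 + j4.725 V.
Step 5 — Ohm's law: I = V / Z_total = (4.122 + j4.725) / (18.1 + j13.39) = 0.272 + j0.0598 A.
Step 6 — Convert to polar: |I| = 0.2785 A, ∠I = 12.4°.

I = 0.2785∠12.4° A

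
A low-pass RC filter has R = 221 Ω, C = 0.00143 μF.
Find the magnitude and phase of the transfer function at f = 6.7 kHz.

Step 1 — Angular frequency: ω = 2π·6700 = 4.21e+04 rad/s.
Step 2 — Transfer function: H(jω) = 1/(1 + jωRC).
Step 3 — Denominator: 1 + jωRC = 1 + j·4.21e+04·221·1.43e-09 = 1 + j0.0133.
Step 4 — H = 0.9998 - j0.0133.
Step 5 — Magnitude: |H| = 0.9999 (-0.0 dB); phase: φ = -0.8°.

|H| = 0.9999 (-0.0 dB), φ = -0.8°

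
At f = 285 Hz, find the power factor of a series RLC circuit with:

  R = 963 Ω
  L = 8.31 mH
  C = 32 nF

Step 1 — Angular frequency: ω = 2π·f = 2π·285 = 1791 rad/s.
Step 2 — Component impedances:
  R: Z = R = 963 Ω
  L: Z = jωL = j·1791·0.00831 = 0 + j14.88 Ω
  C: Z = 1/(jωC) = -j/(ω·C) = 0 - j1.745e+04 Ω
Step 3 — Series combination: Z_total = R + L + C = 963 - j1.744e+04 Ω = 1.746e+04∠-86.8° Ω.
Step 4 — Power factor: PF = cos(φ) = Re(Z)/|Z| = 963/1.746e+04 = 0.05515.
Step 5 — Type: Im(Z) = -1.744e+04 ⇒ leading (phase φ = -86.8°).

PF = 0.05515 (leading, φ = -86.8°)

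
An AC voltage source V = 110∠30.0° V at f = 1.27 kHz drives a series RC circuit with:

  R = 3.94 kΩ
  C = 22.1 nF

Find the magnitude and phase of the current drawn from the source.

Step 1 — Angular frequency: ω = 2π·f = 2π·1270 = 7980 rad/s.
Step 2 — Component impedances:
  R: Z = R = 3940 Ω
  C: Z = 1/(jωC) = -j/(ω·C) = 0 - j5671 Ω
Step 3 — Series combination: Z_total = R + C = 3940 - j5671 Ω = 6905∠-55.2° Ω.
Step 4 — Source phasor: V = 110∠30.0° V = 95.26 + j55 V.
Step 5 — Ohm's law: I = V / Z_total = (95.26 + j55) / (3940 - j5671) = 0.001331 + j0.01587 A.
Step 6 — Convert to polar: |I| = 0.01593 A, ∠I = 85.2°.

I = 0.01593∠85.2° A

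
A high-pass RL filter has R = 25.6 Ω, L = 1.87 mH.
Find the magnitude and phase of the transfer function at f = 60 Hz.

Step 1 — Angular frequency: ω = 2π·60 = 377 rad/s.
Step 2 — Transfer function: H(jω) = jωL/(R + jωL).
Step 3 — Numerator jωL = j·0.705; denominator R + jωL = 25.6 + j0.705.
Step 4 — H = 0.0007578 + j0.02752.
Step 5 — Magnitude: |H| = 0.02753 (-31.2 dB); phase: φ = 88.4°.

|H| = 0.02753 (-31.2 dB), φ = 88.4°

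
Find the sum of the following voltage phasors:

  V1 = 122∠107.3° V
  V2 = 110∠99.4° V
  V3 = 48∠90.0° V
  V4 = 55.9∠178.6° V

Step 1 — Convert each phasor to rectangular form:
  V1 = 122·(cos(107.3°) + j·sin(107.3°)) = -36.28 + j116.5 V
  V2 = 110·(cos(99.4°) + j·sin(99.4°)) = -17.97 + j108.5 V
  V3 = 48·(cos(90.0°) + j·sin(90.0°)) = 0 + j48 V
  V4 = 55.9·(cos(178.6°) + j·sin(178.6°)) = -55.88 + j1.366 V
Step 2 — Sum components: V_total = -110.1 + j274.4 V.
Step 3 — Convert to polar: |V_total| = 295.6 V, ∠V_total = 111.9°.

V_total = 295.6∠111.9° V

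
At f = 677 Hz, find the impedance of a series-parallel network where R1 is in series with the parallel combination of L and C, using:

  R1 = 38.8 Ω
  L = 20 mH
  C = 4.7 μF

Step 1 — Angular frequency: ω = 2π·f = 2π·677 = 4254 rad/s.
Step 2 — Component impedances:
  R1: Z = R = 38.8 Ω
  L: Z = jωL = j·4254·0.02 = 0 + j85.07 Ω
  C: Z = 1/(jωC) = -j/(ω·C) = 0 - j50.02 Ω
Step 3 — Parallel branch: L || C = 1/(1/L + 1/C) = 0 - j121.4 Ω.
Step 4 — Series with R1: Z_total = R1 + (L || C) = 38.8 - j121.4 Ω = 127.4∠-72.3° Ω.

Z = 38.8 - j121.4 Ω = 127.4∠-72.3° Ω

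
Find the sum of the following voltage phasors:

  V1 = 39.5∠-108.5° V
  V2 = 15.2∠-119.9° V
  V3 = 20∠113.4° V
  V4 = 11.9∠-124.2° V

Step 1 — Convert each phasor to rectangular form:
  V1 = 39.5·(cos(-108.5°) + j·sin(-108.5°)) = -12.53 - j37.46 V
  V2 = 15.2·(cos(-119.9°) + j·sin(-119.9°)) = -7.577 - j13.18 V
  V3 = 20·(cos(113.4°) + j·sin(113.4°)) = -7.943 + j18.36 V
  V4 = 11.9·(cos(-124.2°) + j·sin(-124.2°)) = -6.689 - j9.842 V
Step 2 — Sum components: V_total = -34.74 - j42.12 V.
Step 3 — Convert to polar: |V_total| = 54.6 V, ∠V_total = -129.5°.

V_total = 54.6∠-129.5° V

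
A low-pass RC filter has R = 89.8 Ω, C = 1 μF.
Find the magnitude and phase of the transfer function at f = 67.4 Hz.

Step 1 — Angular frequency: ω = 2π·67.4 = 423.5 rad/s.
Step 2 — Transfer function: H(jω) = 1/(1 + jωRC).
Step 3 — Denominator: 1 + jωRC = 1 + j·423.5·89.8·1e-06 = 1 + j0.03803.
Step 4 — H = 0.9986 - j0.03797.
Step 5 — Magnitude: |H| = 0.9993 (-0.0 dB); phase: φ = -2.2°.

|H| = 0.9993 (-0.0 dB), φ = -2.2°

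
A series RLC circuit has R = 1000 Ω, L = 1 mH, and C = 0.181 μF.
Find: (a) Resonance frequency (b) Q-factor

Step 1 — Resonance condition Im(Z)=0 gives ω₀ = 1/√(LC).
Step 2 — ω₀ = 1/√(0.001·1.81e-07) = 7.433e+04 rad/s.
Step 3 — f₀ = ω₀/(2π) = 1.183e+04 Hz.
Step 4 — Series Q: Q = ω₀L/R = 7.433e+04·0.001/1000 = 0.07433.

(a) f₀ = 1.183e+04 Hz  (b) Q = 0.07433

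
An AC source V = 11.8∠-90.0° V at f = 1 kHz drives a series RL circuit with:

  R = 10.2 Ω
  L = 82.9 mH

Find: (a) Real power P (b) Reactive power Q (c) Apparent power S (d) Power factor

Step 1 — Angular frequency: ω = 2π·f = 2π·1000 = 6283 rad/s.
Step 2 — Component impedances:
  R: Z = R = 10.2 Ω
  L: Z = jωL = j·6283·0.0829 = 0 + j520.9 Ω
Step 3 — Series combination: Z_total = R + L = 10.2 + j520.9 Ω = 521∠88.9° Ω.
Step 4 — Source phasor: V = 11.8∠-90.0° V = 0 - j11.8 V.
Step 5 — Current: I = V / Z = -0.02265 - j0.0004435 A = 0.02265∠-178.9° A.
Step 6 — Complex power: S = V·I* = 0.005233 + j0.2672 VA.
Step 7 — Real power: P = Re(S) = 0.005233 W.
Step 8 — Reactive power: Q = Im(S) = 0.2672 VAR.
Step 9 — Apparent power: |S| = 0.2673 VA.
Step 10 — Power factor: PF = P/|S| = 0.01958 (lagging).

(a) P = 0.005233 W  (b) Q = 0.2672 VAR  (c) S = 0.2673 VA  (d) PF = 0.01958 (lagging)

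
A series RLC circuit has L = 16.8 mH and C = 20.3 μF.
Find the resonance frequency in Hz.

Step 1 — Resonance condition Im(Z)=0 gives ω₀ = 1/√(LC).
Step 2 — ω₀ = 1/√(0.0168·2.03e-05) = 1712 rad/s.
Step 3 — f₀ = ω₀/(2π) = 272.5 Hz.

f₀ = 272.5 Hz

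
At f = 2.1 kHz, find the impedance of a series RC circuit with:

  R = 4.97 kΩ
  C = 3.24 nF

Step 1 — Angular frequency: ω = 2π·f = 2π·2100 = 1.319e+04 rad/s.
Step 2 — Component impedances:
  R: Z = R = 4970 Ω
  C: Z = 1/(jωC) = -j/(ω·C) = 0 - j2.339e+04 Ω
Step 3 — Series combination: Z_total = R + C = 4970 - j2.339e+04 Ω = 2.391e+04∠-78.0° Ω.

Z = 4970 - j2.339e+04 Ω = 2.391e+04∠-78.0° Ω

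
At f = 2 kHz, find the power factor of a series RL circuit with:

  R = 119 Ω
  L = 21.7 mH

Step 1 — Angular frequency: ω = 2π·f = 2π·2000 = 1.257e+04 rad/s.
Step 2 — Component impedances:
  R: Z = R = 119 Ω
  L: Z = jωL = j·1.257e+04·0.0217 = 0 + j272.7 Ω
Step 3 — Series combination: Z_total = R + L = 119 + j272.7 Ω = 297.5∠66.4° Ω.
Step 4 — Power factor: PF = cos(φ) = Re(Z)/|Z| = 119/297.5 = 0.4.
Step 5 — Type: Im(Z) = 272.7 ⇒ lagging (phase φ = 66.4°).

PF = 0.4 (lagging, φ = 66.4°)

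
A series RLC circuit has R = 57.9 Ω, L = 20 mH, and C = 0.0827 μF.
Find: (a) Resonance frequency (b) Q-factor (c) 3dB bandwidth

Step 1 — Resonance condition Im(Z)=0 gives ω₀ = 1/√(LC).
Step 2 — ω₀ = 1/√(0.02·8.27e-08) = 2.459e+04 rad/s.
Step 3 — f₀ = ω₀/(2π) = 3913 Hz.
Step 4 — Series Q: Q = ω₀L/R = 2.459e+04·0.02/57.9 = 8.493.
Step 5 — 3dB bandwidth: Δω = ω₀/Q = 2895 rad/s; BW = Δω/(2π) = 460.8 Hz.

(a) f₀ = 3913 Hz  (b) Q = 8.493  (c) BW = 460.8 Hz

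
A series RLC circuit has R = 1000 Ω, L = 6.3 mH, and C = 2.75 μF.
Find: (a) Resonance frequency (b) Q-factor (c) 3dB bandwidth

Step 1 — Resonance: ω₀ = 1/√(LC) = 1/√(0.0063·2.75e-06) = 7597 rad/s.
Step 2 — f₀ = ω₀/(2π) = 1209 Hz.
Step 3 — Series Q: Q = ω₀L/R = 7597·0.0063/1000 = 0.04786.
Step 4 — Bandwidth: Δω = ω₀/Q = 1.587e+05 rad/s; BW = Δω/(2π) = 2.526e+04 Hz.

(a) f₀ = 1209 Hz  (b) Q = 0.04786  (c) BW = 2.526e+04 Hz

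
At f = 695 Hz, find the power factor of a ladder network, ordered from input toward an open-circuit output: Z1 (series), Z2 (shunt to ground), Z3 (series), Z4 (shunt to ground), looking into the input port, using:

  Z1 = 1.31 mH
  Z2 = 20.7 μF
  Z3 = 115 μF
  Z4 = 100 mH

Step 1 — Angular frequency: ω = 2π·f = 2π·695 = 4367 rad/s.
Step 2 — Component impedances:
  Z1: Z = jωL = j·4367·0.00131 = 0 + j5.721 Ω
  Z2: Z = 1/(jωC) = -j/(ω·C) = 0 - j11.06 Ω
  Z3: Z = 1/(jωC) = -j/(ω·C) = 0 - j1.991 Ω
  Z4: Z = jωL = j·4367·0.1 = 0 + j436.7 Ω
Step 3 — Ladder network (open output): work backward from the far end, alternating series and parallel combinations. Z_in = 0 - j5.631 Ω = 5.631∠-90.0° Ω.
Step 4 — Power factor: PF = cos(φ) = Re(Z)/|Z| = 0/5.631 = 0.
Step 5 — Type: Im(Z) = -5.631 ⇒ leading (phase φ = -90.0°).

PF = 0 (leading, φ = -90.0°)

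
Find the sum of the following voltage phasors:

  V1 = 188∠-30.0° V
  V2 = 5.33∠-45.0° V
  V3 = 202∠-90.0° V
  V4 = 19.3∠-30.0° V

Step 1 — Convert each phasor to rectangular form:
  V1 = 188·(cos(-30.0°) + j·sin(-30.0°)) = 162.8 - j94 V
  V2 = 5.33·(cos(-45.0°) + j·sin(-45.0°)) = 3.769 - j3.769 V
  V3 = 202·(cos(-90.0°) + j·sin(-90.0°)) = 0 - j202 V
  V4 = 19.3·(cos(-30.0°) + j·sin(-30.0°)) = 16.71 - j9.65 V
Step 2 — Sum components: V_total = 183.3 - j309.4 V.
Step 3 — Convert to polar: |V_total| = 359.6 V, ∠V_total = -59.4°.

V_total = 359.6∠-59.4° V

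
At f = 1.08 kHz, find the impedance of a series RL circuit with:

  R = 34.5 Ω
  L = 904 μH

Step 1 — Angular frequency: ω = 2π·f = 2π·1080 = 6786 rad/s.
Step 2 — Component impedances:
  R: Z = R = 34.5 Ω
  L: Z = jωL = j·6786·0.000904 = 0 + j6.134 Ω
Step 3 — Series combination: Z_total = R + L = 34.5 + j6.134 Ω = 35.04∠10.1° Ω.

Z = 34.5 + j6.134 Ω = 35.04∠10.1° Ω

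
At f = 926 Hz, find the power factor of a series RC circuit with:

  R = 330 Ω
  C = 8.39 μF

Step 1 — Angular frequency: ω = 2π·f = 2π·926 = 5818 rad/s.
Step 2 — Component impedances:
  R: Z = R = 330 Ω
  C: Z = 1/(jωC) = -j/(ω·C) = 0 - j20.49 Ω
Step 3 — Series combination: Z_total = R + C = 330 - j20.49 Ω = 330.6∠-3.6° Ω.
Step 4 — Power factor: PF = cos(φ) = Re(Z)/|Z| = 330/330.64 = 0.9981.
Step 5 — Type: Im(Z) = -20.49 ⇒ leading (phase φ = -3.6°).

PF = 0.9981 (leading, φ = -3.6°)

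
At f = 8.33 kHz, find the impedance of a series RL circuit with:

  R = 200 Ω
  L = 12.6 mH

Step 1 — Angular frequency: ω = 2π·f = 2π·8330 = 5.234e+04 rad/s.
Step 2 — Component impedances:
  R: Z = R = 200 Ω
  L: Z = jωL = j·5.234e+04·0.0126 = 0 + j659.5 Ω
Step 3 — Series combination: Z_total = R + L = 200 + j659.5 Ω = 689.1∠73.1° Ω.

Z = 200 + j659.5 Ω = 689.1∠73.1° Ω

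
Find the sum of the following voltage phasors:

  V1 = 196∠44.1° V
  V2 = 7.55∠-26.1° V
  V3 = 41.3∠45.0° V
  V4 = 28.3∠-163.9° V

Step 1 — Convert each phasor to rectangular form:
  V1 = 196·(cos(44.1°) + j·sin(44.1°)) = 140.8 + j136.4 V
  V2 = 7.55·(cos(-26.1°) + j·sin(-26.1°)) = 6.78 - j3.322 V
  V3 = 41.3·(cos(45.0°) + j·sin(45.0°)) = 29.2 + j29.2 V
  V4 = 28.3·(cos(-163.9°) + j·sin(-163.9°)) = -27.19 - j7.848 V
Step 2 — Sum components: V_total = 149.5 + j154.4 V.
Step 3 — Convert to polar: |V_total| = 215 V, ∠V_total = 45.9°.

V_total = 215∠45.9° V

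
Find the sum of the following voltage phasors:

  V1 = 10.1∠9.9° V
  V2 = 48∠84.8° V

Step 1 — Convert each phasor to rectangular form:
  V1 = 10.1·(cos(9.9°) + j·sin(9.9°)) = 9.95 + j1.736 V
  V2 = 48·(cos(84.8°) + j·sin(84.8°)) = 4.35 + j47.8 V
Step 2 — Sum components: V_total = 14.3 + j49.54 V.
Step 3 — Convert to polar: |V_total| = 51.56 V, ∠V_total = 73.9°.

V_total = 51.56∠73.9° V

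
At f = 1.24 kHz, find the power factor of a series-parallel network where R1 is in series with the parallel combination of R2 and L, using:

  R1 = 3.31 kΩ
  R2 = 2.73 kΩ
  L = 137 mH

Step 1 — Angular frequency: ω = 2π·f = 2π·1240 = 7791 rad/s.
Step 2 — Component impedances:
  R1: Z = R = 3310 Ω
  R2: Z = R = 2730 Ω
  L: Z = jωL = j·7791·0.137 = 0 + j1067 Ω
Step 3 — Parallel branch: R2 || L = 1/(1/R2 + 1/L) = 362 + j925.9 Ω.
Step 4 — Series with R1: Z_total = R1 + (R2 || L) = 3672 + j925.9 Ω = 3787∠14.2° Ω.
Step 5 — Power factor: PF = cos(φ) = Re(Z)/|Z| = 3672/3786.9 = 0.9697.
Step 6 — Type: Im(Z) = 925.9 ⇒ lagging (phase φ = 14.2°).

PF = 0.9697 (lagging, φ = 14.2°)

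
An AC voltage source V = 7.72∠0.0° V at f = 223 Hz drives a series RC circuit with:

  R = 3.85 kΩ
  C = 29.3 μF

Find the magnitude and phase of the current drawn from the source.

Step 1 — Angular frequency: ω = 2π·f = 2π·223 = 1401 rad/s.
Step 2 — Component impedances:
  R: Z = R = 3850 Ω
  C: Z = 1/(jωC) = -j/(ω·C) = 0 - j24.36 Ω
Step 3 — Series combination: Z_total = R + C = 3850 - j24.36 Ω = 3850∠-0.4° Ω.
Step 4 — Source phasor: V = 7.72∠0.0° V = 7.72 V.
Step 5 — Ohm's law: I = V / Z_total = (7.72) / (3850 - j24.36) = 0.002005 + j1.269e-05 A.
Step 6 — Convert to polar: |I| = 0.002005 A, ∠I = 0.4°.

I = 0.002005∠0.4° A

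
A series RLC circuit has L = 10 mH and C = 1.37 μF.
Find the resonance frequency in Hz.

Step 1 — Resonance condition Im(Z)=0 gives ω₀ = 1/√(LC).
Step 2 — ω₀ = 1/√(0.01·1.37e-06) = 8544 rad/s.
Step 3 — f₀ = ω₀/(2π) = 1360 Hz.

f₀ = 1360 Hz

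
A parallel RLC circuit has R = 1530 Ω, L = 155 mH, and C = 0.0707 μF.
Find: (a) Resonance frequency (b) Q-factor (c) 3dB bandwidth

Step 1 — Resonance: ω₀ = 1/√(LC) = 1/√(0.155·7.07e-08) = 9553 rad/s.
Step 2 — f₀ = ω₀/(2π) = 1520 Hz.
Step 3 — Parallel Q: Q = R/(ω₀L) = 1530/(9553·0.155) = 1.033.
Step 4 — Bandwidth: Δω = ω₀/Q = 9245 rad/s; BW = Δω/(2π) = 1471 Hz.

(a) f₀ = 1520 Hz  (b) Q = 1.033  (c) BW = 1471 Hz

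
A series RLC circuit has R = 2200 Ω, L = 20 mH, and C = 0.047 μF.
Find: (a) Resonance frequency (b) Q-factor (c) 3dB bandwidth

Step 1 — Resonance: ω₀ = 1/√(LC) = 1/√(0.02·4.7e-08) = 3.262e+04 rad/s.
Step 2 — f₀ = ω₀/(2π) = 5191 Hz.
Step 3 — Series Q: Q = ω₀L/R = 3.262e+04·0.02/2200 = 0.2965.
Step 4 — Bandwidth: Δω = ω₀/Q = 1.1e+05 rad/s; BW = Δω/(2π) = 1.751e+04 Hz.

(a) f₀ = 5191 Hz  (b) Q = 0.2965  (c) BW = 1.751e+04 Hz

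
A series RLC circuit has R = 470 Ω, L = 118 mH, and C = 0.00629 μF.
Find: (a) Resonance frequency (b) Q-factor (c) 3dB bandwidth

Step 1 — Resonance condition Im(Z)=0 gives ω₀ = 1/√(LC).
Step 2 — ω₀ = 1/√(0.118·6.29e-09) = 3.671e+04 rad/s.
Step 3 — f₀ = ω₀/(2π) = 5842 Hz.
Step 4 — Series Q: Q = ω₀L/R = 3.671e+04·0.118/470 = 9.215.
Step 5 — 3dB bandwidth: Δω = ω₀/Q = 3983 rad/s; BW = Δω/(2π) = 633.9 Hz.

(a) f₀ = 5842 Hz  (b) Q = 9.215  (c) BW = 633.9 Hz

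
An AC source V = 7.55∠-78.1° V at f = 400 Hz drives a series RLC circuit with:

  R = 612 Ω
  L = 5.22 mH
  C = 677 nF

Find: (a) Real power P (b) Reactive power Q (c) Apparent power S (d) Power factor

Step 1 — Angular frequency: ω = 2π·f = 2π·400 = 2513 rad/s.
Step 2 — Component impedances:
  R: Z = R = 612 Ω
  L: Z = jωL = j·2513·0.00522 = 0 + j13.12 Ω
  C: Z = 1/(jωC) = -j/(ω·C) = 0 - j587.7 Ω
Step 3 — Series combination: Z_total = R + L + C = 612 - j574.6 Ω = 839.5∠-43.2° Ω.
Step 4 — Source phasor: V = 7.55∠-78.1° V = 1.557 - j7.388 V.
Step 5 — Current: I = V / Z = 0.007376 - j0.005146 A = 0.008994∠-34.9° A.
Step 6 — Complex power: S = V·I* = 0.0495 - j0.04648 VA.
Step 7 — Real power: P = Re(S) = 0.0495 W.
Step 8 — Reactive power: Q = Im(S) = -0.04648 VAR.
Step 9 — Apparent power: |S| = 0.0679 VA.
Step 10 — Power factor: PF = P/|S| = 0.729 (leading).

(a) P = 0.0495 W  (b) Q = -0.04648 VAR  (c) S = 0.0679 VA  (d) PF = 0.729 (leading)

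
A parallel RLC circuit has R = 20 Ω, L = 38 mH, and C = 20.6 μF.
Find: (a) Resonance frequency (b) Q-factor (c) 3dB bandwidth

Step 1 — Resonance: ω₀ = 1/√(LC) = 1/√(0.038·2.06e-05) = 1130 rad/s.
Step 2 — f₀ = ω₀/(2π) = 179.9 Hz.
Step 3 — Parallel Q: Q = R/(ω₀L) = 20/(1130·0.038) = 0.4657.
Step 4 — Bandwidth: Δω = ω₀/Q = 2427 rad/s; BW = Δω/(2π) = 386.3 Hz.

(a) f₀ = 179.9 Hz  (b) Q = 0.4657  (c) BW = 386.3 Hz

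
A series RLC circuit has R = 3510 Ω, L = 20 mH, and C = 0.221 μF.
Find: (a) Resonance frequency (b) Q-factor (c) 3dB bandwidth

Step 1 — Resonance condition Im(Z)=0 gives ω₀ = 1/√(LC).
Step 2 — ω₀ = 1/√(0.02·2.21e-07) = 1.504e+04 rad/s.
Step 3 — f₀ = ω₀/(2π) = 2394 Hz.
Step 4 — Series Q: Q = ω₀L/R = 1.504e+04·0.02/3510 = 0.08571.
Step 5 — 3dB bandwidth: Δω = ω₀/Q = 1.755e+05 rad/s; BW = Δω/(2π) = 2.793e+04 Hz.

(a) f₀ = 2394 Hz  (b) Q = 0.08571  (c) BW = 2.793e+04 Hz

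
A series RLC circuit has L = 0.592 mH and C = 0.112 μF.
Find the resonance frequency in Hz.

Step 1 — Resonance condition Im(Z)=0 gives ω₀ = 1/√(LC).
Step 2 — ω₀ = 1/√(0.000592·1.12e-07) = 1.228e+05 rad/s.
Step 3 — f₀ = ω₀/(2π) = 1.955e+04 Hz.

f₀ = 1.955e+04 Hz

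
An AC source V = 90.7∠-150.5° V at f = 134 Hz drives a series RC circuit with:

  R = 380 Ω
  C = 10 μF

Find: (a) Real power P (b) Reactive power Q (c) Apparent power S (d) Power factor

Step 1 — Angular frequency: ω = 2π·f = 2π·134 = 841.9 rad/s.
Step 2 — Component impedances:
  R: Z = R = 380 Ω
  C: Z = 1/(jωC) = -j/(ω·C) = 0 - j118.8 Ω
Step 3 — Series combination: Z_total = R + C = 380 - j118.8 Ω = 398.1∠-17.4° Ω.
Step 4 — Source phasor: V = 90.7∠-150.5° V = -78.94 - j44.66 V.
Step 5 — Current: I = V / Z = -0.1558 - j0.1662 A = 0.2278∠-133.1° A.
Step 6 — Complex power: S = V·I* = 19.72 - j6.164 VA.
Step 7 — Real power: P = Re(S) = 19.72 W.
Step 8 — Reactive power: Q = Im(S) = -6.164 VAR.
Step 9 — Apparent power: |S| = 20.66 VA.
Step 10 — Power factor: PF = P/|S| = 0.9545 (leading).

(a) P = 19.72 W  (b) Q = -6.164 VAR  (c) S = 20.66 VA  (d) PF = 0.9545 (leading)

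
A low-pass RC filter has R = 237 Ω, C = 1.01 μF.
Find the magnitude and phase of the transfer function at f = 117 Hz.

Step 1 — Angular frequency: ω = 2π·117 = 735.1 rad/s.
Step 2 — Transfer function: H(jω) = 1/(1 + jωRC).
Step 3 — Denominator: 1 + jωRC = 1 + j·735.1·237·1.01e-06 = 1 + j0.176.
Step 4 — H = 0.97 - j0.1707.
Step 5 — Magnitude: |H| = 0.9849 (-0.1 dB); phase: φ = -10.0°.

|H| = 0.9849 (-0.1 dB), φ = -10.0°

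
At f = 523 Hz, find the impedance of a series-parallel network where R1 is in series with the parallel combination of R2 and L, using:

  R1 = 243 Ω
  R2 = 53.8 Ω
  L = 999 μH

Step 1 — Angular frequency: ω = 2π·f = 2π·523 = 3286 rad/s.
Step 2 — Component impedances:
  R1: Z = R = 243 Ω
  R2: Z = R = 53.8 Ω
  L: Z = jωL = j·3286·0.000999 = 0 + j3.283 Ω
Step 3 — Parallel branch: R2 || L = 1/(1/R2 + 1/L) = 0.1996 + j3.271 Ω.
Step 4 — Series with R1: Z_total = R1 + (R2 || L) = 243.2 + j3.271 Ω = 243.2∠0.8° Ω.

Z = 243.2 + j3.271 Ω = 243.2∠0.8° Ω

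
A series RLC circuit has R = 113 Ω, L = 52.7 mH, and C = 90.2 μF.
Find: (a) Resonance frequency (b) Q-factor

Step 1 — Resonance condition Im(Z)=0 gives ω₀ = 1/√(LC).
Step 2 — ω₀ = 1/√(0.0527·9.02e-05) = 458.7 rad/s.
Step 3 — f₀ = ω₀/(2π) = 73 Hz.
Step 4 — Series Q: Q = ω₀L/R = 458.7·0.0527/113 = 0.2139.

(a) f₀ = 73 Hz  (b) Q = 0.2139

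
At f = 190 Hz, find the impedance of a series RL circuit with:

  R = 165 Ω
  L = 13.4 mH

Step 1 — Angular frequency: ω = 2π·f = 2π·190 = 1194 rad/s.
Step 2 — Component impedances:
  R: Z = R = 165 Ω
  L: Z = jωL = j·1194·0.0134 = 0 + j16 Ω
Step 3 — Series combination: Z_total = R + L = 165 + j16 Ω = 165.8∠5.5° Ω.

Z = 165 + j16 Ω = 165.8∠5.5° Ω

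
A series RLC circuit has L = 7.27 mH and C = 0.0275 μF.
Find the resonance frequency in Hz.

Step 1 — Resonance condition Im(Z)=0 gives ω₀ = 1/√(LC).
Step 2 — ω₀ = 1/√(0.00727·2.75e-08) = 7.072e+04 rad/s.
Step 3 — f₀ = ω₀/(2π) = 1.126e+04 Hz.

f₀ = 1.126e+04 Hz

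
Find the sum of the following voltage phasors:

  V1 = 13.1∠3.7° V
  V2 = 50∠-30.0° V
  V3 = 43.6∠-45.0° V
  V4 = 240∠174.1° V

Step 1 — Convert each phasor to rectangular form:
  V1 = 13.1·(cos(3.7°) + j·sin(3.7°)) = 13.07 + j0.8454 V
  V2 = 50·(cos(-30.0°) + j·sin(-30.0°)) = 43.3 - j25 V
  V3 = 43.6·(cos(-45.0°) + j·sin(-45.0°)) = 30.83 - j30.83 V
  V4 = 240·(cos(174.1°) + j·sin(174.1°)) = -238.7 + j24.67 V
Step 2 — Sum components: V_total = -151.5 - j30.31 V.
Step 3 — Convert to polar: |V_total| = 154.5 V, ∠V_total = -168.7°.

V_total = 154.5∠-168.7° V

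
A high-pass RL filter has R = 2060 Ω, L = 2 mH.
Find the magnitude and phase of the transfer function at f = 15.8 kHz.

Step 1 — Angular frequency: ω = 2π·1.58e+04 = 9.927e+04 rad/s.
Step 2 — Transfer function: H(jω) = jωL/(R + jωL).
Step 3 — Numerator jωL = j·198.5; denominator R + jωL = 2060 + j198.5.
Step 4 — H = 0.009204 + j0.0955.
Step 5 — Magnitude: |H| = 0.09594 (-20.4 dB); phase: φ = 84.5°.

|H| = 0.09594 (-20.4 dB), φ = 84.5°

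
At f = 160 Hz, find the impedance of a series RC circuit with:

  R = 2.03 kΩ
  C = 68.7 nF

Step 1 — Angular frequency: ω = 2π·f = 2π·160 = 1005 rad/s.
Step 2 — Component impedances:
  R: Z = R = 2030 Ω
  C: Z = 1/(jωC) = -j/(ω·C) = 0 - j1.448e+04 Ω
Step 3 — Series combination: Z_total = R + C = 2030 - j1.448e+04 Ω = 1.462e+04∠-82.0° Ω.

Z = 2030 - j1.448e+04 Ω = 1.462e+04∠-82.0° Ω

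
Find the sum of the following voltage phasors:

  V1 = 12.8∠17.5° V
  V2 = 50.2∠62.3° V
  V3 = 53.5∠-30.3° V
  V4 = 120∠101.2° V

Step 1 — Convert each phasor to rectangular form:
  V1 = 12.8·(cos(17.5°) + j·sin(17.5°)) = 12.21 + j3.849 V
  V2 = 50.2·(cos(62.3°) + j·sin(62.3°)) = 23.34 + j44.45 V
  V3 = 53.5·(cos(-30.3°) + j·sin(-30.3°)) = 46.19 - j26.99 V
  V4 = 120·(cos(101.2°) + j·sin(101.2°)) = -23.31 + j117.7 V
Step 2 — Sum components: V_total = 58.43 + j139 V.
Step 3 — Convert to polar: |V_total| = 150.8 V, ∠V_total = 67.2°.

V_total = 150.8∠67.2° V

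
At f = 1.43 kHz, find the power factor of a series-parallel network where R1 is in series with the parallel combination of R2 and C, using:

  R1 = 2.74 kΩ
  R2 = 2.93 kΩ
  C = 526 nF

Step 1 — Angular frequency: ω = 2π·f = 2π·1430 = 8985 rad/s.
Step 2 — Component impedances:
  R1: Z = R = 2740 Ω
  R2: Z = R = 2930 Ω
  C: Z = 1/(jωC) = -j/(ω·C) = 0 - j211.6 Ω
Step 3 — Parallel branch: R2 || C = 1/(1/R2 + 1/C) = 15.2 - j210.5 Ω.
Step 4 — Series with R1: Z_total = R1 + (R2 || C) = 2755 - j210.5 Ω = 2763∠-4.4° Ω.
Step 5 — Power factor: PF = cos(φ) = Re(Z)/|Z| = 2755/2763 = 0.9971.
Step 6 — Type: Im(Z) = -210.5 ⇒ leading (phase φ = -4.4°).

PF = 0.9971 (leading, φ = -4.4°)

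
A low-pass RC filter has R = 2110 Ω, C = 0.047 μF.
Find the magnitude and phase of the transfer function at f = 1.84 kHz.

Step 1 — Angular frequency: ω = 2π·1840 = 1.156e+04 rad/s.
Step 2 — Transfer function: H(jω) = 1/(1 + jωRC).
Step 3 — Denominator: 1 + jωRC = 1 + j·1.156e+04·2110·4.7e-08 = 1 + j1.147.
Step 4 — H = 0.4321 - j0.4954.
Step 5 — Magnitude: |H| = 0.6573 (-3.6 dB); phase: φ = -48.9°.

|H| = 0.6573 (-3.6 dB), φ = -48.9°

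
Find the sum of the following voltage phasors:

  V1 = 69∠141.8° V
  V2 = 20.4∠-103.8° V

Step 1 — Convert each phasor to rectangular form:
  V1 = 69·(cos(141.8°) + j·sin(141.8°)) = -54.22 + j42.67 V
  V2 = 20.4·(cos(-103.8°) + j·sin(-103.8°)) = -4.866 - j19.81 V
Step 2 — Sum components: V_total = -59.09 + j22.86 V.
Step 3 — Convert to polar: |V_total| = 63.36 V, ∠V_total = 158.9°.

V_total = 63.36∠158.9° V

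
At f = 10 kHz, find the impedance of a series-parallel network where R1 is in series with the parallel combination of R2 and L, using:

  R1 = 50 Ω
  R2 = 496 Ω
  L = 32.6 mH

Step 1 — Angular frequency: ω = 2π·f = 2π·1e+04 = 6.283e+04 rad/s.
Step 2 — Component impedances:
  R1: Z = R = 50 Ω
  R2: Z = R = 496 Ω
  L: Z = jωL = j·6.283e+04·0.0326 = 0 + j2048 Ω
Step 3 — Parallel branch: R2 || L = 1/(1/R2 + 1/L) = 468.5 + j113.5 Ω.
Step 4 — Series with R1: Z_total = R1 + (R2 || L) = 518.5 + j113.5 Ω = 530.8∠12.3° Ω.

Z = 518.5 + j113.5 Ω = 530.8∠12.3° Ω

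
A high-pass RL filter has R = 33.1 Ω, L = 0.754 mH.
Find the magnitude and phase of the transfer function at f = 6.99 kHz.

Step 1 — Angular frequency: ω = 2π·6990 = 4.392e+04 rad/s.
Step 2 — Transfer function: H(jω) = jωL/(R + jωL).
Step 3 — Numerator jωL = j·33.12; denominator R + jωL = 33.1 + j33.12.
Step 4 — H = 0.5002 + j0.5.
Step 5 — Magnitude: |H| = 0.7073 (-3.0 dB); phase: φ = 45.0°.

|H| = 0.7073 (-3.0 dB), φ = 45.0°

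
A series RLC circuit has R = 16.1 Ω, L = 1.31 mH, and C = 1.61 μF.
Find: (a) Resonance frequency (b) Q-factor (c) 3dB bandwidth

Step 1 — Resonance: ω₀ = 1/√(LC) = 1/√(0.00131·1.61e-06) = 2.177e+04 rad/s.
Step 2 — f₀ = ω₀/(2π) = 3466 Hz.
Step 3 — Series Q: Q = ω₀L/R = 2.177e+04·0.00131/16.1 = 1.772.
Step 4 — Bandwidth: Δω = ω₀/Q = 1.229e+04 rad/s; BW = Δω/(2π) = 1956 Hz.

(a) f₀ = 3466 Hz  (b) Q = 1.772  (c) BW = 1956 Hz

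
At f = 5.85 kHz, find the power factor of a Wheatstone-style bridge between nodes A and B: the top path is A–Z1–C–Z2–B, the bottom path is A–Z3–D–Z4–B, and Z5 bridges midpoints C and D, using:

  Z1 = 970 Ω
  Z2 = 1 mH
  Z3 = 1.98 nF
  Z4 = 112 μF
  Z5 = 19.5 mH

Step 1 — Angular frequency: ω = 2π·f = 2π·5850 = 3.676e+04 rad/s.
Step 2 — Component impedances:
  Z1: Z = R = 970 Ω
  Z2: Z = jωL = j·3.676e+04·0.001 = 0 + j36.76 Ω
  Z3: Z = 1/(jωC) = -j/(ω·C) = 0 - j1.374e+04 Ω
  Z4: Z = 1/(jωC) = -j/(ω·C) = 0 - j0.2429 Ω
  Z5: Z = jωL = j·3.676e+04·0.0195 = 0 + j716.8 Ω
Step 3 — Bridge requires nodal analysis (the Z5 bridge couples midpoints C and D, so the two paths cannot be reduced to a simple series/parallel combination). Setting node B to ground and injecting 1 A at node A, the 3-node admittance system at A, C, D solves to V_A = Z_AB = 970.1 - j33.61 Ω = 970.7∠-2.0° Ω.
Step 4 — Power factor: PF = cos(φ) = Re(Z)/|Z| = 970.1/970.7 = 0.9994.
Step 5 — Type: Im(Z) = -33.61 ⇒ leading (phase φ = -2.0°).

PF = 0.9994 (leading, φ = -2.0°)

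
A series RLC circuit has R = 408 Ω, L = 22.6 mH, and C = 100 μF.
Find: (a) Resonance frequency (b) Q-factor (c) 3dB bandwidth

Step 1 — Resonance condition Im(Z)=0 gives ω₀ = 1/√(LC).
Step 2 — ω₀ = 1/√(0.0226·0.0001) = 665.2 rad/s.
Step 3 — f₀ = ω₀/(2π) = 105.9 Hz.
Step 4 — Series Q: Q = ω₀L/R = 665.2·0.0226/408 = 0.03685.
Step 5 — 3dB bandwidth: Δω = ω₀/Q = 1.805e+04 rad/s; BW = Δω/(2π) = 2873 Hz.

(a) f₀ = 105.9 Hz  (b) Q = 0.03685  (c) BW = 2873 Hz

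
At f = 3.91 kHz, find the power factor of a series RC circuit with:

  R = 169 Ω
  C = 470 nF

Step 1 — Angular frequency: ω = 2π·f = 2π·3910 = 2.457e+04 rad/s.
Step 2 — Component impedances:
  R: Z = R = 169 Ω
  C: Z = 1/(jωC) = -j/(ω·C) = 0 - j86.61 Ω
Step 3 — Series combination: Z_total = R + C = 169 - j86.61 Ω = 189.9∠-27.1° Ω.
Step 4 — Power factor: PF = cos(φ) = Re(Z)/|Z| = 169/189.9 = 0.8899.
Step 5 — Type: Im(Z) = -86.61 ⇒ leading (phase φ = -27.1°).

PF = 0.8899 (leading, φ = -27.1°)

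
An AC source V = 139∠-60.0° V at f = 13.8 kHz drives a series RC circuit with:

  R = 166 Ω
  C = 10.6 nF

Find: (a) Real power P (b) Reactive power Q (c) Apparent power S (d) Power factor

Step 1 — Angular frequency: ω = 2π·f = 2π·1.38e+04 = 8.671e+04 rad/s.
Step 2 — Component impedances:
  R: Z = R = 166 Ω
  C: Z = 1/(jωC) = -j/(ω·C) = 0 - j1088 Ω
Step 3 — Series combination: Z_total = R + C = 166 - j1088 Ω = 1101∠-81.3° Ω.
Step 4 — Source phasor: V = 139∠-60.0° V = 69.5 - j120.4 V.
Step 5 — Current: I = V / Z = 0.1176 + j0.04593 A = 0.1263∠21.3° A.
Step 6 — Complex power: S = V·I* = 2.648 - j17.35 VA.
Step 7 — Real power: P = Re(S) = 2.648 W.
Step 8 — Reactive power: Q = Im(S) = -17.35 VAR.
Step 9 — Apparent power: |S| = 17.55 VA.
Step 10 — Power factor: PF = P/|S| = 0.1508 (leading).

(a) P = 2.648 W  (b) Q = -17.35 VAR  (c) S = 17.55 VA  (d) PF = 0.1508 (leading)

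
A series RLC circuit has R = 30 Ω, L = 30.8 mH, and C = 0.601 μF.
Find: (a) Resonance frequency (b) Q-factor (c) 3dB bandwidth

Step 1 — Resonance condition Im(Z)=0 gives ω₀ = 1/√(LC).
Step 2 — ω₀ = 1/√(0.0308·6.01e-07) = 7350 rad/s.
Step 3 — f₀ = ω₀/(2π) = 1170 Hz.
Step 4 — Series Q: Q = ω₀L/R = 7350·0.0308/30 = 7.546.
Step 5 — 3dB bandwidth: Δω = ω₀/Q = 974 rad/s; BW = Δω/(2π) = 155 Hz.

(a) f₀ = 1170 Hz  (b) Q = 7.546  (c) BW = 155 Hz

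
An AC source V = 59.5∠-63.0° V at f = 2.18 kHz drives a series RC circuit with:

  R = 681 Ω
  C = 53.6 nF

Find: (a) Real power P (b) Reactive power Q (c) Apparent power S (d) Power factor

Step 1 — Angular frequency: ω = 2π·f = 2π·2180 = 1.37e+04 rad/s.
Step 2 — Component impedances:
  R: Z = R = 681 Ω
  C: Z = 1/(jωC) = -j/(ω·C) = 0 - j1362 Ω
Step 3 — Series combination: Z_total = R + C = 681 - j1362 Ω = 1523∠-63.4° Ω.
Step 4 — Source phasor: V = 59.5∠-63.0° V = 27.01 - j53.01 V.
Step 5 — Current: I = V / Z = 0.03907 + j0.0002974 A = 0.03907∠0.4° A.
Step 6 — Complex power: S = V·I* = 1.04 - j2.079 VA.
Step 7 — Real power: P = Re(S) = 1.04 W.
Step 8 — Reactive power: Q = Im(S) = -2.079 VAR.
Step 9 — Apparent power: |S| = 2.325 VA.
Step 10 — Power factor: PF = P/|S| = 0.4472 (leading).

(a) P = 1.04 W  (b) Q = -2.079 VAR  (c) S = 2.325 VA  (d) PF = 0.4472 (leading)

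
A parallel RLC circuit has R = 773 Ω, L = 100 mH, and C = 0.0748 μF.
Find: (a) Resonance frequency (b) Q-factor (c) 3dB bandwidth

Step 1 — Resonance: ω₀ = 1/√(LC) = 1/√(0.1·7.48e-08) = 1.156e+04 rad/s.
Step 2 — f₀ = ω₀/(2π) = 1840 Hz.
Step 3 — Parallel Q: Q = R/(ω₀L) = 773/(1.156e+04·0.1) = 0.6685.
Step 4 — Bandwidth: Δω = ω₀/Q = 1.729e+04 rad/s; BW = Δω/(2π) = 2753 Hz.

(a) f₀ = 1840 Hz  (b) Q = 0.6685  (c) BW = 2753 Hz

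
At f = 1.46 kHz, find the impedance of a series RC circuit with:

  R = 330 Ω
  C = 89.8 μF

Step 1 — Angular frequency: ω = 2π·f = 2π·1460 = 9173 rad/s.
Step 2 — Component impedances:
  R: Z = R = 330 Ω
  C: Z = 1/(jωC) = -j/(ω·C) = 0 - j1.214 Ω
Step 3 — Series combination: Z_total = R + C = 330 - j1.214 Ω = 330∠-0.2° Ω.

Z = 330 - j1.214 Ω = 330∠-0.2° Ω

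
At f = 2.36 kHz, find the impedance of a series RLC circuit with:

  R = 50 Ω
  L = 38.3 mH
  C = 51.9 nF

Step 1 — Angular frequency: ω = 2π·f = 2π·2360 = 1.483e+04 rad/s.
Step 2 — Component impedances:
  R: Z = R = 50 Ω
  L: Z = jωL = j·1.483e+04·0.0383 = 0 + j567.9 Ω
  C: Z = 1/(jωC) = -j/(ω·C) = 0 - j1299 Ω
Step 3 — Series combination: Z_total = R + L + C = 50 - j731.5 Ω = 733.2∠-86.1° Ω.

Z = 50 - j731.5 Ω = 733.2∠-86.1° Ω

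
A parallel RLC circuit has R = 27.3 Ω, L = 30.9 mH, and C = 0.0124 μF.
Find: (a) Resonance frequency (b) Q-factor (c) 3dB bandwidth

Step 1 — Resonance: ω₀ = 1/√(LC) = 1/√(0.0309·1.24e-08) = 5.109e+04 rad/s.
Step 2 — f₀ = ω₀/(2π) = 8131 Hz.
Step 3 — Parallel Q: Q = R/(ω₀L) = 27.3/(5.109e+04·0.0309) = 0.01729.
Step 4 — Bandwidth: Δω = ω₀/Q = 2.954e+06 rad/s; BW = Δω/(2π) = 4.701e+05 Hz.

(a) f₀ = 8131 Hz  (b) Q = 0.01729  (c) BW = 4.701e+05 Hz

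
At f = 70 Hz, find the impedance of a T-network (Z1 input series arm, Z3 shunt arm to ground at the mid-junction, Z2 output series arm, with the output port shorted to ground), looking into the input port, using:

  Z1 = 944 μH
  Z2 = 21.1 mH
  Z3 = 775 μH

Step 1 — Angular frequency: ω = 2π·f = 2π·70 = 439.8 rad/s.
Step 2 — Component impedances:
  Z1: Z = jωL = j·439.8·0.000944 = 0 + j0.4152 Ω
  Z2: Z = jωL = j·439.8·0.0211 = 0 + j9.28 Ω
  Z3: Z = jωL = j·439.8·0.000775 = 0 + j0.3409 Ω
Step 3 — With the output port shorted to ground, the output series arm Z2 runs from the junction to ground; the shunt arm Z3 also runs from the junction to ground. They appear in parallel: Z3 || Z2 = 0 + j0.3288 Ω.
Step 4 — Series with input arm Z1: Z_in = Z1 + (Z3 || Z2) = 0 + j0.744 Ω = 0.744∠90.0° Ω.

Z = 0 + j0.744 Ω = 0.744∠90.0° Ω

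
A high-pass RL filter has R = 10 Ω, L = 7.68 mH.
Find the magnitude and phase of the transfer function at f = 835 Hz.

Step 1 — Angular frequency: ω = 2π·835 = 5246 rad/s.
Step 2 — Transfer function: H(jω) = jωL/(R + jωL).
Step 3 — Numerator jωL = j·40.29; denominator R + jωL = 10 + j40.29.
Step 4 — H = 0.942 + j0.2338.
Step 5 — Magnitude: |H| = 0.9706 (-0.3 dB); phase: φ = 13.9°.

|H| = 0.9706 (-0.3 dB), φ = 13.9°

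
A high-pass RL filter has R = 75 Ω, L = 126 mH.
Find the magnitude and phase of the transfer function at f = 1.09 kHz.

Step 1 — Angular frequency: ω = 2π·1090 = 6849 rad/s.
Step 2 — Transfer function: H(jω) = jωL/(R + jωL).
Step 3 — Numerator jωL = j·862.9; denominator R + jωL = 75 + j862.9.
Step 4 — H = 0.9925 + j0.08626.
Step 5 — Magnitude: |H| = 0.9962 (-0.0 dB); phase: φ = 5.0°.

|H| = 0.9962 (-0.0 dB), φ = 5.0°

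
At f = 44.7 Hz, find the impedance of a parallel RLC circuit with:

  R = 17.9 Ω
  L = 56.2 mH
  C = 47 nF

Step 1 — Angular frequency: ω = 2π·f = 2π·44.7 = 280.9 rad/s.
Step 2 — Component impedances:
  R: Z = R = 17.9 Ω
  L: Z = jωL = j·280.9·0.0562 = 0 + j15.78 Ω
  C: Z = 1/(jωC) = -j/(ω·C) = 0 - j7.576e+04 Ω
Step 3 — Parallel combination: 1/Z_total = 1/R + 1/L + 1/C; Z_total = 7.832 + j8.88 Ω = 11.84∠48.6° Ω.

Z = 7.832 + j8.88 Ω = 11.84∠48.6° Ω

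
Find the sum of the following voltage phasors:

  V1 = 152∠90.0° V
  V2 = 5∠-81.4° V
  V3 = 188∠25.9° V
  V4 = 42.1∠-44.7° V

Step 1 — Convert each phasor to rectangular form:
  V1 = 152·(cos(90.0°) + j·sin(90.0°)) = 0 + j152 V
  V2 = 5·(cos(-81.4°) + j·sin(-81.4°)) = 0.7477 - j4.944 V
  V3 = 188·(cos(25.9°) + j·sin(25.9°)) = 169.1 + j82.12 V
  V4 = 42.1·(cos(-44.7°) + j·sin(-44.7°)) = 29.92 - j29.61 V
Step 2 — Sum components: V_total = 199.8 + j199.6 V.
Step 3 — Convert to polar: |V_total| = 282.4 V, ∠V_total = 45.0°.

V_total = 282.4∠45.0° V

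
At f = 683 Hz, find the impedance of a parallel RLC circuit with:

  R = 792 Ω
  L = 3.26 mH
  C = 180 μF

Step 1 — Angular frequency: ω = 2π·f = 2π·683 = 4291 rad/s.
Step 2 — Component impedances:
  R: Z = R = 792 Ω
  L: Z = jωL = j·4291·0.00326 = 0 + j13.99 Ω
  C: Z = 1/(jωC) = -j/(ω·C) = 0 - j1.295 Ω
Step 3 — Parallel combination: 1/Z_total = 1/R + 1/L + 1/C; Z_total = 0.00257 - j1.427 Ω = 1.427∠-89.9° Ω.

Z = 0.00257 - j1.427 Ω = 1.427∠-89.9° Ω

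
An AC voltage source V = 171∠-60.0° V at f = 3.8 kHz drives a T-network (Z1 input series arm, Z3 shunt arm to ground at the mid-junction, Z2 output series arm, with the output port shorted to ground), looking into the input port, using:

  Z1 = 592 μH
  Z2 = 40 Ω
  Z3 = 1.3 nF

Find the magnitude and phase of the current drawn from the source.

Step 1 — Angular frequency: ω = 2π·f = 2π·3800 = 2.388e+04 rad/s.
Step 2 — Component impedances:
  Z1: Z = jωL = j·2.388e+04·0.000592 = 0 + j14.13 Ω
  Z2: Z = R = 40 Ω
  Z3: Z = 1/(jωC) = -j/(ω·C) = 0 - j3.222e+04 Ω
Step 3 — With the output port shorted to ground, the output series arm Z2 runs from the junction to ground; the shunt arm Z3 also runs from the junction to ground. They appear in parallel: Z3 || Z2 = 40 - j0.04966 Ω.
Step 4 — Series with input arm Z1: Z_in = Z1 + (Z3 || Z2) = 40 + j14.08 Ω = 42.41∠19.4° Ω.
Step 5 — Source phasor: V = 171∠-60.0° V = 85.5 - j148.1 V.
Step 6 — Ohm's law: I = V / Z_total = (85.5 - j148.1) / (40 + j14.08) = 0.7419 - j3.963 A.
Step 7 — Convert to polar: |I| = 4.032 A, ∠I = -79.4°.

I = 4.032∠-79.4° A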